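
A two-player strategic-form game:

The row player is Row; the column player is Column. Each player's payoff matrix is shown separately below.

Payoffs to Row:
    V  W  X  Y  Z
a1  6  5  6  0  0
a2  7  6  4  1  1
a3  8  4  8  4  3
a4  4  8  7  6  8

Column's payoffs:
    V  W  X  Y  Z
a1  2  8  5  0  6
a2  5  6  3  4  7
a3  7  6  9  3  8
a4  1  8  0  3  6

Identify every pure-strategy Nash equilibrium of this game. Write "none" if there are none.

(a3, X); (a4, W)

(a1, V): Row can switch to a2 (6 → 7). Not NE.
(a1, W): Row can switch to a2 (5 → 6). Not NE.
(a1, X): Row can switch to a3 (6 → 8). Not NE.
(a1, Y): Row can switch to a2 (0 → 1). Not NE.
(a1, Z): Row can switch to a2 (0 → 1). Not NE.
(a2, V): Row can switch to a3 (7 → 8). Not NE.
(a2, W): Row can switch to a4 (6 → 8). Not NE.
(a2, X): Row can switch to a1 (4 → 6). Not NE.
(a2, Y): Row can switch to a3 (1 → 4). Not NE.
(a2, Z): Row can switch to a3 (1 → 3). Not NE.
(a3, V): Column can switch to X (7 → 9). Not NE.
(a3, W): Row can switch to a1 (4 → 5). Not NE.
(a3, X): Row gets 8, best alternative 7; Column gets 9, best alternative 8. No profitable deviation — NE.
(a4, W): Row gets 8, best alternative 6; Column gets 8, best alternative 6. No profitable deviation — NE.
(The remaining 6 profiles each have a profitable deviation by the same check.)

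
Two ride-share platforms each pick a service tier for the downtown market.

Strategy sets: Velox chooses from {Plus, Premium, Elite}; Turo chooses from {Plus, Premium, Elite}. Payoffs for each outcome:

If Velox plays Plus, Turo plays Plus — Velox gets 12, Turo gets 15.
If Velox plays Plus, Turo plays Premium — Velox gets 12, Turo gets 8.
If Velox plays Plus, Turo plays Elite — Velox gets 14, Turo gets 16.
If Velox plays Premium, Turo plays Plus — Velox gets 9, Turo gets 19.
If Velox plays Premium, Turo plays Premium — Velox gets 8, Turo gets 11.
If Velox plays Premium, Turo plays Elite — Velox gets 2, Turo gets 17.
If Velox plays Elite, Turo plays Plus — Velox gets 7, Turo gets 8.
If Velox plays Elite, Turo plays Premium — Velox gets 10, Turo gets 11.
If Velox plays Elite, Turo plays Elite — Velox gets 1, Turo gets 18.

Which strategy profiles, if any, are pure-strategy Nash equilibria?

The unique pure-strategy Nash equilibrium is (Plus, Elite).

(Plus, Plus): Turo can switch to Elite (15 → 16). Not NE.
(Plus, Premium): Turo can switch to Plus (8 → 15). Not NE.
(Plus, Elite): Velox gets 14, best alternative 2; Turo gets 16, best alternative 15. No profitable deviation — NE.
(Premium, Plus): Velox can switch to Plus (9 → 12). Not NE.
(Premium, Premium): Velox can switch to Plus (8 → 12). Not NE.
(Premium, Elite): Velox can switch to Plus (2 → 14). Not NE.
(Elite, Plus): Velox can switch to Plus (7 → 12). Not NE.
(Elite, Premium): Velox can switch to Plus (10 → 12). Not NE.
(Elite, Elite): Velox can switch to Plus (1 → 14). Not NE.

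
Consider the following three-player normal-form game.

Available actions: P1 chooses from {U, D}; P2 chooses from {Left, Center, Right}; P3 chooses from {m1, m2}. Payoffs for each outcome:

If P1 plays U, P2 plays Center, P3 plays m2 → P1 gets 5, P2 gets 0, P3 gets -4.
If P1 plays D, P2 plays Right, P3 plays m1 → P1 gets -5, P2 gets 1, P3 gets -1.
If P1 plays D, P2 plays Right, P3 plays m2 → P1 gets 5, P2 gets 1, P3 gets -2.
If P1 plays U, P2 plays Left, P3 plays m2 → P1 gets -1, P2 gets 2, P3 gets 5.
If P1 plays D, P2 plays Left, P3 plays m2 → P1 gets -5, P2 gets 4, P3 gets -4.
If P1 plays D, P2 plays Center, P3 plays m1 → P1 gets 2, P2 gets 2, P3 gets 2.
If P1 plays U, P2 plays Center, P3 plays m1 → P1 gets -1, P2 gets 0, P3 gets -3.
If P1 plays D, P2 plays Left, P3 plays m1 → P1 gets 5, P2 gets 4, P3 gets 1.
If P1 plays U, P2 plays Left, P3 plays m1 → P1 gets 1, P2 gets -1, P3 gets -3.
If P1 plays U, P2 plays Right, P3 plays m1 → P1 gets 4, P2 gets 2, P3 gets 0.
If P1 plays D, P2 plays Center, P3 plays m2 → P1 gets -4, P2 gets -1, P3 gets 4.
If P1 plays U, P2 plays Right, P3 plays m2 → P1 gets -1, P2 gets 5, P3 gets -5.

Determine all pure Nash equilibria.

(U, Left, m1): P1 can switch to D (1 → 5). Not NE.
(U, Left, m2): P2 can switch to Right (2 → 5). Not NE.
(U, Center, m1): P1 can switch to D (-1 → 2). Not NE.
(U, Center, m2): P2 can switch to Left (0 → 2). Not NE.
(U, Right, m1): P1 gets 4, best alternative -5; P2 gets 2, best alternative 0; P3 gets 0, best alternative -5. No profitable deviation — NE.
(U, Right, m2): P1 can switch to D (-1 → 5). Not NE.
(D, Left, m1): P1 gets 5, best alternative 1; P2 gets 4, best alternative 2; P3 gets 1, best alternative -4. No profitable deviation — NE.
(D, Left, m2): P1 can switch to U (-5 → -1). Not NE.
(D, Center, m1): P2 can switch to Left (2 → 4). Not NE.
(D, Center, m2): P1 can switch to U (-4 → 5). Not NE.
(D, Right, m1): P1 can switch to U (-5 → 4). Not NE.
(D, Right, m2): P2 can switch to Left (1 → 4). Not NE.

Pure-strategy Nash equilibria: (U, Right, m1) and (D, Left, m1)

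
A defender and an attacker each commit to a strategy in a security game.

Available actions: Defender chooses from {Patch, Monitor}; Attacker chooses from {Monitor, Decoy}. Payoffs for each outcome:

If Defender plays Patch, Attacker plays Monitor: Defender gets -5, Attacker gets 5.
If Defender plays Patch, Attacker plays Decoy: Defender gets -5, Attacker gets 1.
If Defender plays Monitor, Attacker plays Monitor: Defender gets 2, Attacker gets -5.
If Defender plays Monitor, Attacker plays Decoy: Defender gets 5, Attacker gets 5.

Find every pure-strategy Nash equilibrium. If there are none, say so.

Check each profile: it is a Nash equilibrium iff no player can strictly gain by switching unilaterally.
(Patch, Monitor): Defender can switch to Monitor (-5 → 2). Not NE.
(Patch, Decoy): Defender can switch to Monitor (-5 → 5). Not NE.
(Monitor, Monitor): Attacker can switch to Decoy (-5 → 5). Not NE.
(Monitor, Decoy): Defender gets 5, best alternative -5; Attacker gets 5, best alternative -5. No profitable deviation — NE.

The unique pure-strategy Nash equilibrium is (Monitor, Decoy).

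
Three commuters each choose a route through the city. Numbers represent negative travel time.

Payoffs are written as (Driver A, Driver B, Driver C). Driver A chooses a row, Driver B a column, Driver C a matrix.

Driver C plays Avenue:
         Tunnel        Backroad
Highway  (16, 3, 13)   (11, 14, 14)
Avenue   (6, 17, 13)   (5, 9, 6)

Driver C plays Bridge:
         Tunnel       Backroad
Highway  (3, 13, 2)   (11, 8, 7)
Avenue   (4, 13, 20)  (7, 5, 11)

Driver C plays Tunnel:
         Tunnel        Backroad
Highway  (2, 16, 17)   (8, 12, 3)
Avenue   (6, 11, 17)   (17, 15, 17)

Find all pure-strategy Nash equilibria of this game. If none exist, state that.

Mark each player's best response to every combination of opponents' strategies; a profile where every player is best-responding is a pure Nash equilibrium.
Driver A against (Tunnel, Avenue): payoffs 16, 6 → best response Highway.
Driver A against (Tunnel, Bridge): payoffs 3, 4 → best response Avenue.
Driver A against (Tunnel, Tunnel): payoffs 2, 6 → best response Avenue.
Driver A against (Backroad, Avenue): payoffs 11, 5 → best response Highway.
Driver A against (Backroad, Bridge): payoffs 11, 7 → best response Highway.
Driver A against (Backroad, Tunnel): payoffs 8, 17 → best response Avenue.
Driver B against (Highway, Avenue): payoffs 3, 14 → best response Backroad.
Driver B against (Highway, Bridge): payoffs 13, 8 → best response Tunnel.
Driver B against (Highway, Tunnel): payoffs 16, 12 → best response Tunnel.
Driver B against (Avenue, Avenue): payoffs 17, 9 → best response Tunnel.
Driver B against (Avenue, Bridge): payoffs 13, 5 → best response Tunnel.
Driver B against (Avenue, Tunnel): payoffs 11, 15 → best response Backroad.
Driver C against (Highway, Tunnel): payoffs 13, 2, 17 → best response Tunnel.
Driver C against (Highway, Backroad): payoffs 14, 7, 3 → best response Avenue.
Driver C against (Avenue, Tunnel): payoffs 13, 20, 17 → best response Bridge.
Driver C against (Avenue, Backroad): payoffs 6, 11, 17 → best response Tunnel.
Mutual best responses: (Highway, Backroad, Avenue); (Avenue, Tunnel, Bridge); (Avenue, Backroad, Tunnel).

(Highway, Backroad, Avenue) and (Avenue, Tunnel, Bridge) and (Avenue, Backroad, Tunnel)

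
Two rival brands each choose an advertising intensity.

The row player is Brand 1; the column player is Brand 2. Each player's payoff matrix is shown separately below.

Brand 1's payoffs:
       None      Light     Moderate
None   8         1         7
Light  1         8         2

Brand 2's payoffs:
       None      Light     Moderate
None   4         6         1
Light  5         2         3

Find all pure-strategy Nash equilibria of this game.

For each strategy profile, look for a profitable unilateral deviation.
(None, None): Brand 2 can switch to Light (4 → 6). Not NE.
(None, Light): Brand 1 can switch to Light (1 → 8). Not NE.
(None, Moderate): Brand 2 can switch to None (1 → 4). Not NE.
(Light, None): Brand 1 can switch to None (1 → 8). Not NE.
(Light, Light): Brand 2 can switch to None (2 → 5). Not NE.
(Light, Moderate): Brand 1 can switch to None (2 → 7). Not NE.

This game has no pure Nash equilibrium.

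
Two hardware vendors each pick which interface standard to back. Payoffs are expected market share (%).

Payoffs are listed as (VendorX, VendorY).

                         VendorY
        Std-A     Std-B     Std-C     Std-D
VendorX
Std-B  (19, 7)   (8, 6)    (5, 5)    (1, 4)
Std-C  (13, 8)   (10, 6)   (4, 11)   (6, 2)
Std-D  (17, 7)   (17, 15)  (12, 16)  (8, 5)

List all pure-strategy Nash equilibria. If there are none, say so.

Pure-strategy Nash equilibria: (Std-B, Std-A); (Std-D, Std-C)

For each player, find the best response to each opponent profile; mutual best responses are the pure NE.
VendorX against Std-A: payoffs 19, 13, 17 → best response Std-B.
VendorX against Std-B: payoffs 8, 10, 17 → best response Std-D.
VendorX against Std-C: payoffs 5, 4, 12 → best response Std-D.
VendorX against Std-D: payoffs 1, 6, 8 → best response Std-D.
VendorY against Std-B: payoffs 7, 6, 5, 4 → best response Std-A.
VendorY against Std-C: payoffs 8, 6, 11, 2 → best response Std-C.
VendorY against Std-D: payoffs 7, 15, 16, 5 → best response Std-C.
Mutual best responses: (Std-B, Std-A); (Std-D, Std-C).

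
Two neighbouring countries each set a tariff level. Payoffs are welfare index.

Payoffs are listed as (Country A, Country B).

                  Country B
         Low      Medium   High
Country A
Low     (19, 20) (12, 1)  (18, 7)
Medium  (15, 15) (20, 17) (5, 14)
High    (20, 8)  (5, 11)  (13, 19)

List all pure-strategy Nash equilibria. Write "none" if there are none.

For each player, find the best response to each opponent profile; mutual best responses are the pure NE.
Country A against Low: payoffs 19, 15, 20 → best response High.
Country A against Medium: payoffs 12, 20, 5 → best response Medium.
Country A against High: payoffs 18, 5, 13 → best response Low.
Country B against Low: payoffs 20, 1, 7 → best response Low.
Country B against Medium: payoffs 15, 17, 14 → best response Medium.
Country B against High: payoffs 8, 11, 19 → best response High.
Mutual best responses: (Medium, Medium).

The unique pure-strategy Nash equilibrium is (Medium, Medium).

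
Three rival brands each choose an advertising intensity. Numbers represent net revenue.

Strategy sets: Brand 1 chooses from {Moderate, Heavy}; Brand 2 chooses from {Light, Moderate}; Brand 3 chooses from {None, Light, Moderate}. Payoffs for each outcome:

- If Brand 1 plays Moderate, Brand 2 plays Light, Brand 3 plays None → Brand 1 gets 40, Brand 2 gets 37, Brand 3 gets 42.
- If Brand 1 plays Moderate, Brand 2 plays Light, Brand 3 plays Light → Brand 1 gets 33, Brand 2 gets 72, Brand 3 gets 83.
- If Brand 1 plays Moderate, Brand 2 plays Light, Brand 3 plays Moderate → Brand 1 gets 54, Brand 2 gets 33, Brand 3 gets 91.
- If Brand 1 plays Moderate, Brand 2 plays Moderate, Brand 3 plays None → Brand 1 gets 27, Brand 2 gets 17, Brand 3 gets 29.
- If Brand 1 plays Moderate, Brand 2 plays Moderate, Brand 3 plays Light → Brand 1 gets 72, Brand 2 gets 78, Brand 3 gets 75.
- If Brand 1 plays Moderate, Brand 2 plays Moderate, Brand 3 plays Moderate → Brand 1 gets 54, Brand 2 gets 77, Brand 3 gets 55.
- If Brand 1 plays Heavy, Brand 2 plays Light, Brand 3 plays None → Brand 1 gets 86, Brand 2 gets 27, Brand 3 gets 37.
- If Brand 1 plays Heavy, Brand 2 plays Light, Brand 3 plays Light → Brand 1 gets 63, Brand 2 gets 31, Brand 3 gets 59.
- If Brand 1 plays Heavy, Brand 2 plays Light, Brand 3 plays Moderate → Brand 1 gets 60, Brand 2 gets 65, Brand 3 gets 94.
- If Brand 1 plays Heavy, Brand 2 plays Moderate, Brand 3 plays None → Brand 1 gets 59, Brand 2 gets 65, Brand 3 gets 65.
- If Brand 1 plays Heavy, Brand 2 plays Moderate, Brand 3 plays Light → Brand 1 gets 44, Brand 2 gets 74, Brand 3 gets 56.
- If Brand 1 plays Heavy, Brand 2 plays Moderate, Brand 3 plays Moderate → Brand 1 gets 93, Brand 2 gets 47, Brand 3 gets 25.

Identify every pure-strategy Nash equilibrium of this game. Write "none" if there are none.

For each player, find the best response to each opponent profile; mutual best responses are the pure NE.
Brand 1 against (Light, None): payoffs 40, 86 → best response Heavy.
Brand 1 against (Light, Light): payoffs 33, 63 → best response Heavy.
Brand 1 against (Light, Moderate): payoffs 54, 60 → best response Heavy.
Brand 1 against (Moderate, None): payoffs 27, 59 → best response Heavy.
Brand 1 against (Moderate, Light): payoffs 72, 44 → best response Moderate.
Brand 1 against (Moderate, Moderate): payoffs 54, 93 → best response Heavy.
Brand 2 against (Moderate, None): payoffs 37, 17 → best response Light.
Brand 2 against (Moderate, Light): payoffs 72, 78 → best response Moderate.
Brand 2 against (Moderate, Moderate): payoffs 33, 77 → best response Moderate.
Brand 2 against (Heavy, None): payoffs 27, 65 → best response Moderate.
Brand 2 against (Heavy, Light): payoffs 31, 74 → best response Moderate.
Brand 2 against (Heavy, Moderate): payoffs 65, 47 → best response Light.
Brand 3 against (Moderate, Light): payoffs 42, 83, 91 → best response Moderate.
Brand 3 against (Moderate, Moderate): payoffs 29, 75, 55 → best response Light.
Brand 3 against (Heavy, Light): payoffs 37, 59, 94 → best response Moderate.
Brand 3 against (Heavy, Moderate): payoffs 65, 56, 25 → best response None.
Mutual best responses: (Moderate, Moderate, Light); (Heavy, Light, Moderate); (Heavy, Moderate, None).

Pure-strategy Nash equilibria: (Moderate, Moderate, Light) and (Heavy, Light, Moderate) and (Heavy, Moderate, None)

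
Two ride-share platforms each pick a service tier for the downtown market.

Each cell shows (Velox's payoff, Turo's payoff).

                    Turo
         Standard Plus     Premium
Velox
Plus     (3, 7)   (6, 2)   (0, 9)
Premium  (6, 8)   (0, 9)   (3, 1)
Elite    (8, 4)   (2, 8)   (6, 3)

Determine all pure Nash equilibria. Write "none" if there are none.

There is no pure-strategy Nash equilibrium.

Velox against Standard: payoffs 3, 6, 8 → best response Elite.
Velox against Plus: payoffs 6, 0, 2 → best response Plus.
Velox against Premium: payoffs 0, 3, 6 → best response Elite.
Turo against Plus: payoffs 7, 2, 9 → best response Premium.
Turo against Premium: payoffs 8, 9, 1 → best response Plus.
Turo against Elite: payoffs 4, 8, 3 → best response Plus.
No profile is a mutual best response for all players.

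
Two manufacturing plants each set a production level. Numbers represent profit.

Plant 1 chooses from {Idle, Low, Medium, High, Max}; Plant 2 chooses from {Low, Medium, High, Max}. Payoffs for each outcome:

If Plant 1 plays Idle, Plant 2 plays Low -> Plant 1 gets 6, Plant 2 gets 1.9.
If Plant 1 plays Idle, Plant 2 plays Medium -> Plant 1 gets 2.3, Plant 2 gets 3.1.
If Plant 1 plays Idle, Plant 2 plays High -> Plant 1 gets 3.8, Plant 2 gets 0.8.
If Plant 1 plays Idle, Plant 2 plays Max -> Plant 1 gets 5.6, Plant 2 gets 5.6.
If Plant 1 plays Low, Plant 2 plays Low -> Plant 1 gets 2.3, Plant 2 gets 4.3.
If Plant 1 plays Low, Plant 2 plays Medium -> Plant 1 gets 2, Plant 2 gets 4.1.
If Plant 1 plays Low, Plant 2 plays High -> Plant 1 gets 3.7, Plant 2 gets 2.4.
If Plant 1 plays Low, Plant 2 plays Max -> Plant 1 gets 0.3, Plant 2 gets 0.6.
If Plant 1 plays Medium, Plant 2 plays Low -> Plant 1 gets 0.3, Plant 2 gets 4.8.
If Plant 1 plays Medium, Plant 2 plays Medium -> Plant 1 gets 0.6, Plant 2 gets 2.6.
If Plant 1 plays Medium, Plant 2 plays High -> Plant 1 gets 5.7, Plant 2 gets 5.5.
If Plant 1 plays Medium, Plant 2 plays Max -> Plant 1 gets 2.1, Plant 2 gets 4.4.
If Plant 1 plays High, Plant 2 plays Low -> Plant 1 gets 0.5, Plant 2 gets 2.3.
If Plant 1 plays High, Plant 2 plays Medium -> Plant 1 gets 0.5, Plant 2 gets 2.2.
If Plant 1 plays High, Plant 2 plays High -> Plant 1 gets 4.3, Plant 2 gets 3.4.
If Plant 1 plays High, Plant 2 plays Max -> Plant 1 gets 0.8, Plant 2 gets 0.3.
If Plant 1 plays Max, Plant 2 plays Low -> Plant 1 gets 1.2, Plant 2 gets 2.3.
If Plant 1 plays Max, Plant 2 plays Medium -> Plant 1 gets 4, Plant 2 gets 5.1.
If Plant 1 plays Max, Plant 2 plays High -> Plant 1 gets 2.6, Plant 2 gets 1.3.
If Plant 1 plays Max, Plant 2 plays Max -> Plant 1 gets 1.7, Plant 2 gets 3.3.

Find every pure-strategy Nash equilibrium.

(Idle, Low): Plant 2 can switch to Medium (1.9 → 3.1). Not NE.
(Idle, Medium): Plant 1 can switch to Max (2.3 → 4). Not NE.
(Idle, High): Plant 1 can switch to Medium (3.8 → 5.7). Not NE.
(Idle, Max): Plant 1 gets 5.6, best alternative 2.1; Plant 2 gets 5.6, best alternative 3.1. No profitable deviation — NE.
(Low, Low): Plant 1 can switch to Idle (2.3 → 6). Not NE.
(Low, Medium): Plant 1 can switch to Idle (2 → 2.3). Not NE.
(Low, High): Plant 1 can switch to Idle (3.7 → 3.8). Not NE.
(Low, Max): Plant 1 can switch to Idle (0.3 → 5.6). Not NE.
(Medium, Low): Plant 1 can switch to Idle (0.3 → 6). Not NE.
(Medium, High): Plant 1 gets 5.7, best alternative 4.3; Plant 2 gets 5.5, best alternative 4.8. No profitable deviation — NE.
(Max, Medium): Plant 1 gets 4, best alternative 2.3; Plant 2 gets 5.1, best alternative 3.3. No profitable deviation — NE.
(The remaining 9 profiles each have a profitable deviation by the same check.)

(Idle, Max), (Medium, High), (Max, Medium)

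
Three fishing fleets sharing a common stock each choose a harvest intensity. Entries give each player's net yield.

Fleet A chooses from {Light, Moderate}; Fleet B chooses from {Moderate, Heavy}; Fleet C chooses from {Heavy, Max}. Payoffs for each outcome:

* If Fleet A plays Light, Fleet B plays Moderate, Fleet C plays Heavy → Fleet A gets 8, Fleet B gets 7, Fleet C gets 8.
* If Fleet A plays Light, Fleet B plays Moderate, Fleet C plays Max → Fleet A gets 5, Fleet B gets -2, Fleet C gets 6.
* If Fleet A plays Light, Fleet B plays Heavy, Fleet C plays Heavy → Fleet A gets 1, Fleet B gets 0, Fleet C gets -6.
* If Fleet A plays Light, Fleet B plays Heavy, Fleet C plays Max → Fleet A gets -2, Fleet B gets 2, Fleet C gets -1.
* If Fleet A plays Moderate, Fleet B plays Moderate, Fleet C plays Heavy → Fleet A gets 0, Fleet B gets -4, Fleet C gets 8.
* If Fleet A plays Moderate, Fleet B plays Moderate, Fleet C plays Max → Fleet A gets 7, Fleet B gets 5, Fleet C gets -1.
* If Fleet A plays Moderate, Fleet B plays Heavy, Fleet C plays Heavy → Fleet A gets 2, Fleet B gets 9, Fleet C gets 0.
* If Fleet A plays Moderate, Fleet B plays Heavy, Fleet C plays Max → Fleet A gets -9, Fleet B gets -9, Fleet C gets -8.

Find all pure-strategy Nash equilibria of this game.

The pure Nash equilibria are (Light, Moderate, Heavy) and (Light, Heavy, Max) and (Moderate, Heavy, Heavy).

Fleet A against (Moderate, Heavy): payoffs 8, 0 → best response Light.
Fleet A against (Moderate, Max): payoffs 5, 7 → best response Moderate.
Fleet A against (Heavy, Heavy): payoffs 1, 2 → best response Moderate.
Fleet A against (Heavy, Max): payoffs -2, -9 → best response Light.
Fleet B against (Light, Heavy): payoffs 7, 0 → best response Moderate.
Fleet B against (Light, Max): payoffs -2, 2 → best response Heavy.
Fleet B against (Moderate, Heavy): payoffs -4, 9 → best response Heavy.
Fleet B against (Moderate, Max): payoffs 5, -9 → best response Moderate.
Fleet C against (Light, Moderate): payoffs 8, 6 → best response Heavy.
Fleet C against (Light, Heavy): payoffs -6, -1 → best response Max.
Fleet C against (Moderate, Moderate): payoffs 8, -1 → best response Heavy.
Fleet C against (Moderate, Heavy): payoffs 0, -8 → best response Heavy.
Mutual best responses: (Light, Moderate, Heavy); (Light, Heavy, Max); (Moderate, Heavy, Heavy).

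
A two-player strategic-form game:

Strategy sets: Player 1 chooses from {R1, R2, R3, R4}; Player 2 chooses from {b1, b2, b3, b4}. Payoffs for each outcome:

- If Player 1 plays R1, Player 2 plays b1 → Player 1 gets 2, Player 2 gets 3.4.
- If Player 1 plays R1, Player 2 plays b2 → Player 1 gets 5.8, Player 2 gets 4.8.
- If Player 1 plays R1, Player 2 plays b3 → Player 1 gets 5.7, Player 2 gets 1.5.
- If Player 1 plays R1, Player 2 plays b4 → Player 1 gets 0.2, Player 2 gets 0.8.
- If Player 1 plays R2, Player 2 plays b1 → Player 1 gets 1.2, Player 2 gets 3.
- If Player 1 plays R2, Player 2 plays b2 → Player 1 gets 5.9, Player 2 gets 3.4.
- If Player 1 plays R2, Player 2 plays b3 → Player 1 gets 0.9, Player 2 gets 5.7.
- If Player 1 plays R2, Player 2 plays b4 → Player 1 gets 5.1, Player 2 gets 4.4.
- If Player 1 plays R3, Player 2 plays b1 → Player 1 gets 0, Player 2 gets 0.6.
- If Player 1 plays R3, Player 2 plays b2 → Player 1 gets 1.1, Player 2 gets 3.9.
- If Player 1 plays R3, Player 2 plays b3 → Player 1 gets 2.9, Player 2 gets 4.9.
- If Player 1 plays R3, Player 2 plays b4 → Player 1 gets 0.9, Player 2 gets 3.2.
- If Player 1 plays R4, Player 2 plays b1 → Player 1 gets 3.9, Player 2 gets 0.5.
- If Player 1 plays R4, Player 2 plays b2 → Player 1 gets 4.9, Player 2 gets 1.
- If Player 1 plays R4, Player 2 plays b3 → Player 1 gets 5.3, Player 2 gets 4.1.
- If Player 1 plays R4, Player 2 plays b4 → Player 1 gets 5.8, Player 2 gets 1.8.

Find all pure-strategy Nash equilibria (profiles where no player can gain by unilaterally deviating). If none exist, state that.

(R1, b1): Player 1 can switch to R4 (2 → 3.9). Not NE.
(R1, b2): Player 1 can switch to R2 (5.8 → 5.9). Not NE.
(R1, b3): Player 2 can switch to b1 (1.5 → 3.4). Not NE.
(R1, b4): Player 1 can switch to R2 (0.2 → 5.1). Not NE.
(R2, b1): Player 1 can switch to R1 (1.2 → 2). Not NE.
(R2, b2): Player 2 can switch to b3 (3.4 → 5.7). Not NE.
(R2, b3): Player 1 can switch to R1 (0.9 → 5.7). Not NE.
(R2, b4): Player 1 can switch to R4 (5.1 → 5.8). Not NE.
(The remaining 8 profiles each have a profitable deviation by the same check.)

There is no pure-strategy Nash equilibrium.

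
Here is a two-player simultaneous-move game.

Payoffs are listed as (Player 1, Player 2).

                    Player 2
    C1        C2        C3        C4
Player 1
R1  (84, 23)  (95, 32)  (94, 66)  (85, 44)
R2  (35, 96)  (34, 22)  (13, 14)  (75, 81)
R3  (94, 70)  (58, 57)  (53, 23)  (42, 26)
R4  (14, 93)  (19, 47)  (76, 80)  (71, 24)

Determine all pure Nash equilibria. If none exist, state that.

(R1, C3), (R3, C1)

Check each profile: it is a Nash equilibrium iff no player can strictly gain by switching unilaterally.
(R1, C1): Player 1 can switch to R3 (84 → 94). Not NE.
(R1, C2): Player 2 can switch to C3 (32 → 66). Not NE.
(R1, C3): Player 1 gets 94, best alternative 76; Player 2 gets 66, best alternative 44. No profitable deviation — NE.
(R1, C4): Player 2 can switch to C3 (44 → 66). Not NE.
(R2, C1): Player 1 can switch to R1 (35 → 84). Not NE.
(R2, C2): Player 1 can switch to R1 (34 → 95). Not NE.
(R2, C3): Player 1 can switch to R1 (13 → 94). Not NE.
(R2, C4): Player 1 can switch to R1 (75 → 85). Not NE.
(R3, C1): Player 1 gets 94, best alternative 84; Player 2 gets 70, best alternative 57. No profitable deviation — NE.
(R3, C2): Player 1 can switch to R1 (58 → 95). Not NE.
(R3, C3): Player 1 can switch to R1 (53 → 94). Not NE.
(R3, C4): Player 1 can switch to R1 (42 → 85). Not NE.
(The remaining 4 profiles each have a profitable deviation by the same check.)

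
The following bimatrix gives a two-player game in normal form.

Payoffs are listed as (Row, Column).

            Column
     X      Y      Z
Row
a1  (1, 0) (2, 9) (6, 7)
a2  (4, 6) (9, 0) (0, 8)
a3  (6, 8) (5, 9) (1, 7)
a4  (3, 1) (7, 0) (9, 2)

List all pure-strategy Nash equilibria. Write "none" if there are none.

(a4, Z)

(a1, X): Row can switch to a2 (1 → 4). Not NE.
(a1, Y): Row can switch to a2 (2 → 9). Not NE.
(a1, Z): Row can switch to a4 (6 → 9). Not NE.
(a2, X): Row can switch to a3 (4 → 6). Not NE.
(a2, Y): Column can switch to X (0 → 6). Not NE.
(a2, Z): Row can switch to a1 (0 → 6). Not NE.
(a3, X): Column can switch to Y (8 → 9). Not NE.
(a3, Y): Row can switch to a2 (5 → 9). Not NE.
(a3, Z): Row can switch to a1 (1 → 6). Not NE.
(a4, X): Row can switch to a2 (3 → 4). Not NE.
(a4, Z): Row gets 9, best alternative 6; Column gets 2, best alternative 1. No profitable deviation — NE.
(The remaining 1 profile has a profitable deviation by the same check.)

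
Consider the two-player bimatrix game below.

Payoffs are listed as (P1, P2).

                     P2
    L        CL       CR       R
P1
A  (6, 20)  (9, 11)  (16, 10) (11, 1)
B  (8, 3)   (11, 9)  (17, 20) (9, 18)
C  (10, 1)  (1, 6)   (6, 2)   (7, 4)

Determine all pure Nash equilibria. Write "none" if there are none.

(B, CR)

Check each profile: it is a Nash equilibrium iff no player can strictly gain by switching unilaterally.
(A, L): P1 can switch to B (6 → 8). Not NE.
(A, CL): P1 can switch to B (9 → 11). Not NE.
(A, CR): P1 can switch to B (16 → 17). Not NE.
(A, R): P2 can switch to L (1 → 20). Not NE.
(B, L): P1 can switch to C (8 → 10). Not NE.
(B, CL): P2 can switch to CR (9 → 20). Not NE.
(B, CR): P1 gets 17, best alternative 16; P2 gets 20, best alternative 18. No profitable deviation — NE.
(B, R): P1 can switch to A (9 → 11). Not NE.
(C, L): P2 can switch to CL (1 → 6). Not NE.
(C, CL): P1 can switch to A (1 → 9). Not NE.
(C, CR): P1 can switch to A (6 → 16). Not NE.
(The remaining 1 profile has a profitable deviation by the same check.)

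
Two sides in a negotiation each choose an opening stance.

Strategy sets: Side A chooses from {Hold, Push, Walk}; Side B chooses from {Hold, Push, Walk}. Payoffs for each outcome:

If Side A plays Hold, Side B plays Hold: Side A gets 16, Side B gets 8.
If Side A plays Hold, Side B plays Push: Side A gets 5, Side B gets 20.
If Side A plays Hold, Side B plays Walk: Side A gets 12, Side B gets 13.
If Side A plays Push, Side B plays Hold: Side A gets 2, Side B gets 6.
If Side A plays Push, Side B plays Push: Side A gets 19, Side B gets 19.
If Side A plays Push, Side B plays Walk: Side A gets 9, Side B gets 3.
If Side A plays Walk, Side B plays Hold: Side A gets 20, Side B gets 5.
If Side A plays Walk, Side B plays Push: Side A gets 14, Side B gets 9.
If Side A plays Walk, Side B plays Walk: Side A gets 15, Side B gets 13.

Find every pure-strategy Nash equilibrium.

Side A against Hold: payoffs 16, 2, 20 → best response Walk.
Side A against Push: payoffs 5, 19, 14 → best response Push.
Side A against Walk: payoffs 12, 9, 15 → best response Walk.
Side B against Hold: payoffs 8, 20, 13 → best response Push.
Side B against Push: payoffs 6, 19, 3 → best response Push.
Side B against Walk: payoffs 5, 9, 13 → best response Walk.
Mutual best responses: (Push, Push); (Walk, Walk).

(Push, Push), (Walk, Walk)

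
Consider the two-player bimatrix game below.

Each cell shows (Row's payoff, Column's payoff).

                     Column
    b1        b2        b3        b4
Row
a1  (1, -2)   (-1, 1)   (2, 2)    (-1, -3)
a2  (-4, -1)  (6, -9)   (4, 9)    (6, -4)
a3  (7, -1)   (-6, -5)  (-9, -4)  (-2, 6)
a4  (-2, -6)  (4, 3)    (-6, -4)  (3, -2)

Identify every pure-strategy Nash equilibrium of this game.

The unique pure-strategy Nash equilibrium is (a2, b3).

Mark each player's best response to every combination of opponents' strategies; a profile where every player is best-responding is a pure Nash equilibrium.
Row against b1: payoffs 1, -4, 7, -2 → best response a3.
Row against b2: payoffs -1, 6, -6, 4 → best response a2.
Row against b3: payoffs 2, 4, -9, -6 → best response a2.
Row against b4: payoffs -1, 6, -2, 3 → best response a2.
Column against a1: payoffs -2, 1, 2, -3 → best response b3.
Column against a2: payoffs -1, -9, 9, -4 → best response b3.
Column against a3: payoffs -1, -5, -4, 6 → best response b4.
Column against a4: payoffs -6, 3, -4, -2 → best response b2.
Mutual best responses: (a2, b3).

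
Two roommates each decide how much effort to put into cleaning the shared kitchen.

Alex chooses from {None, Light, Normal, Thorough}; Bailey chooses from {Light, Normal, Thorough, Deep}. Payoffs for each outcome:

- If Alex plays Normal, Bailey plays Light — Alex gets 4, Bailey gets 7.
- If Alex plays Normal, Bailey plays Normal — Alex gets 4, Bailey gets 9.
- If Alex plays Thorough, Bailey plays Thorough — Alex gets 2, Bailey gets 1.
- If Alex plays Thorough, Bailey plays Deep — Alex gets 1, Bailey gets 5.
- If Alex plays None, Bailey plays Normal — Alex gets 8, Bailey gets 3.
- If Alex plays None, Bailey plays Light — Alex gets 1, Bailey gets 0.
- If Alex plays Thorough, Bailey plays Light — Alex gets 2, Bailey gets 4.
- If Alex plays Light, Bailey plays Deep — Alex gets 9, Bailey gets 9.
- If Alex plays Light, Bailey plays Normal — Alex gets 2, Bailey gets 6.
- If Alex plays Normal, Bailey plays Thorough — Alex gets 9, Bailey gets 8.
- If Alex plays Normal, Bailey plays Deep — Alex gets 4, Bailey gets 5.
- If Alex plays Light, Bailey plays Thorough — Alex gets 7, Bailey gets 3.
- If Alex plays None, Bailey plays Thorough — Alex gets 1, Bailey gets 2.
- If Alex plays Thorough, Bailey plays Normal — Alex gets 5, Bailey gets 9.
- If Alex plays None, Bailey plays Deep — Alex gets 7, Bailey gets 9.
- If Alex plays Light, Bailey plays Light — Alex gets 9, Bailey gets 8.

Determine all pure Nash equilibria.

Check each profile: it is a Nash equilibrium iff no player can strictly gain by switching unilaterally.
(None, Light): Alex can switch to Light (1 → 9). Not NE.
(None, Normal): Bailey can switch to Deep (3 → 9). Not NE.
(None, Thorough): Alex can switch to Light (1 → 7). Not NE.
(None, Deep): Alex can switch to Light (7 → 9). Not NE.
(Light, Light): Bailey can switch to Deep (8 → 9). Not NE.
(Light, Normal): Alex can switch to None (2 → 8). Not NE.
(Light, Deep): Alex gets 9, best alternative 7; Bailey gets 9, best alternative 8. No profitable deviation — NE.
(The remaining 9 profiles each have a profitable deviation by the same check.)

The unique pure-strategy Nash equilibrium is (Light, Deep).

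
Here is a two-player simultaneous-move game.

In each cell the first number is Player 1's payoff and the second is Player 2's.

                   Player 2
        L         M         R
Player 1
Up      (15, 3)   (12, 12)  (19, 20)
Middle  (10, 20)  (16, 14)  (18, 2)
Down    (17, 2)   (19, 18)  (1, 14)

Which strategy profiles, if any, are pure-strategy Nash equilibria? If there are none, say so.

The pure Nash equilibria are (Up, R); (Down, M).

For each strategy profile, look for a profitable unilateral deviation.
(Up, L): Player 1 can switch to Down (15 → 17). Not NE.
(Up, M): Player 1 can switch to Middle (12 → 16). Not NE.
(Up, R): Player 1 gets 19, best alternative 18; Player 2 gets 20, best alternative 12. No profitable deviation — NE.
(Middle, L): Player 1 can switch to Up (10 → 15). Not NE.
(Middle, M): Player 1 can switch to Down (16 → 19). Not NE.
(Middle, R): Player 1 can switch to Up (18 → 19). Not NE.
(Down, L): Player 2 can switch to M (2 → 18). Not NE.
(Down, M): Player 1 gets 19, best alternative 16; Player 2 gets 18, best alternative 14. No profitable deviation — NE.
(Down, R): Player 1 can switch to Up (1 → 19). Not NE.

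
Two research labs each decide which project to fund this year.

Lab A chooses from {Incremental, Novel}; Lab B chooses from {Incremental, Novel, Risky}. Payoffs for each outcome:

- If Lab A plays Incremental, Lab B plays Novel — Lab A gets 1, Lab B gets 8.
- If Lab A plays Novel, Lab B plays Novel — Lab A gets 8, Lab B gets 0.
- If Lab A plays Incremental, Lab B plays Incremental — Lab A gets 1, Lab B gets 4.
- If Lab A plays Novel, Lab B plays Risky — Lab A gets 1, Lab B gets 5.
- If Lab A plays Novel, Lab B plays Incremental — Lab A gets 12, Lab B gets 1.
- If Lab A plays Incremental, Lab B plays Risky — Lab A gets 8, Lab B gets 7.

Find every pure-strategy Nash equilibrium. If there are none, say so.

This game has no pure Nash equilibrium.

Lab A against Incremental: payoffs 1, 12 → best response Novel.
Lab A against Novel: payoffs 1, 8 → best response Novel.
Lab A against Risky: payoffs 8, 1 → best response Incremental.
Lab B against Incremental: payoffs 4, 8, 7 → best response Novel.
Lab B against Novel: payoffs 1, 0, 5 → best response Risky.
No profile is a mutual best response for all players.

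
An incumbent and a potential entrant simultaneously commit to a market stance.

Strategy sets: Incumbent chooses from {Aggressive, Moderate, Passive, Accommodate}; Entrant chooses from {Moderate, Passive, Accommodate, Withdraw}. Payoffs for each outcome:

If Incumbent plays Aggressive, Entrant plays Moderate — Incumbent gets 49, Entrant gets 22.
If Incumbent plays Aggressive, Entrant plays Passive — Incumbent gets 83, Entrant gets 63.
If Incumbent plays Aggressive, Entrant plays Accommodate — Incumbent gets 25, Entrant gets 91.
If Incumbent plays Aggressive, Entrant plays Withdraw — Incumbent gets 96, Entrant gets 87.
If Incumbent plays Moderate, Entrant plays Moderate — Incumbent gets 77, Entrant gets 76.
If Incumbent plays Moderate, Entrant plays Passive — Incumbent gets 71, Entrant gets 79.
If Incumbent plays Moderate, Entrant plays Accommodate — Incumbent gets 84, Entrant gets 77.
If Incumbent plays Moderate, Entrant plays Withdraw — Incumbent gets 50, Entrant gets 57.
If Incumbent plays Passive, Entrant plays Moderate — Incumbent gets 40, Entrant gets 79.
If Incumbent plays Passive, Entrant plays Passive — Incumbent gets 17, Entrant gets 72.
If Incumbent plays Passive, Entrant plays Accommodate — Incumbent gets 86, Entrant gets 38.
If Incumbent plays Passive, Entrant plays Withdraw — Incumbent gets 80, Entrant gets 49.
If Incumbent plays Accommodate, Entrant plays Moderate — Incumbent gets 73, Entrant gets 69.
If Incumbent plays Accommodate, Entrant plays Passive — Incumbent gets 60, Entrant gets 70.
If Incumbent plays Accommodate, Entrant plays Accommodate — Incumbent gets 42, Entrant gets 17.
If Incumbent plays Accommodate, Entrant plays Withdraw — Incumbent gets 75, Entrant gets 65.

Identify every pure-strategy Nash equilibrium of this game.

Check each profile: it is a Nash equilibrium iff no player can strictly gain by switching unilaterally.
(Aggressive, Moderate): Incumbent can switch to Moderate (49 → 77). Not NE.
(Aggressive, Passive): Entrant can switch to Accommodate (63 → 91). Not NE.
(Aggressive, Accommodate): Incumbent can switch to Moderate (25 → 84). Not NE.
(Aggressive, Withdraw): Entrant can switch to Accommodate (87 → 91). Not NE.
(Moderate, Moderate): Entrant can switch to Passive (76 → 79). Not NE.
(Moderate, Passive): Incumbent can switch to Aggressive (71 → 83). Not NE.
(The remaining 10 profiles each have a profitable deviation by the same check.)

none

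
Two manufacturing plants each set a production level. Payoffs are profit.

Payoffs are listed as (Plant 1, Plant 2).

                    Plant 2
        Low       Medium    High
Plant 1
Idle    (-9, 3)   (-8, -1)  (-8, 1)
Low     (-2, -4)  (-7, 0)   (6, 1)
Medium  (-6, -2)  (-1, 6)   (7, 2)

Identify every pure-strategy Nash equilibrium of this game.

Pure NE: (Medium, Medium)

(Idle, Low): Plant 1 can switch to Low (-9 → -2). Not NE.
(Idle, Medium): Plant 1 can switch to Low (-8 → -7). Not NE.
(Idle, High): Plant 1 can switch to Low (-8 → 6). Not NE.
(Low, Low): Plant 2 can switch to Medium (-4 → 0). Not NE.
(Low, Medium): Plant 1 can switch to Medium (-7 → -1). Not NE.
(Low, High): Plant 1 can switch to Medium (6 → 7). Not NE.
(Medium, Low): Plant 1 can switch to Low (-6 → -2). Not NE.
(Medium, Medium): Plant 1 gets -1, best alternative -7; Plant 2 gets 6, best alternative 2. No profitable deviation — NE.
(Medium, High): Plant 2 can switch to Medium (2 → 6). Not NE.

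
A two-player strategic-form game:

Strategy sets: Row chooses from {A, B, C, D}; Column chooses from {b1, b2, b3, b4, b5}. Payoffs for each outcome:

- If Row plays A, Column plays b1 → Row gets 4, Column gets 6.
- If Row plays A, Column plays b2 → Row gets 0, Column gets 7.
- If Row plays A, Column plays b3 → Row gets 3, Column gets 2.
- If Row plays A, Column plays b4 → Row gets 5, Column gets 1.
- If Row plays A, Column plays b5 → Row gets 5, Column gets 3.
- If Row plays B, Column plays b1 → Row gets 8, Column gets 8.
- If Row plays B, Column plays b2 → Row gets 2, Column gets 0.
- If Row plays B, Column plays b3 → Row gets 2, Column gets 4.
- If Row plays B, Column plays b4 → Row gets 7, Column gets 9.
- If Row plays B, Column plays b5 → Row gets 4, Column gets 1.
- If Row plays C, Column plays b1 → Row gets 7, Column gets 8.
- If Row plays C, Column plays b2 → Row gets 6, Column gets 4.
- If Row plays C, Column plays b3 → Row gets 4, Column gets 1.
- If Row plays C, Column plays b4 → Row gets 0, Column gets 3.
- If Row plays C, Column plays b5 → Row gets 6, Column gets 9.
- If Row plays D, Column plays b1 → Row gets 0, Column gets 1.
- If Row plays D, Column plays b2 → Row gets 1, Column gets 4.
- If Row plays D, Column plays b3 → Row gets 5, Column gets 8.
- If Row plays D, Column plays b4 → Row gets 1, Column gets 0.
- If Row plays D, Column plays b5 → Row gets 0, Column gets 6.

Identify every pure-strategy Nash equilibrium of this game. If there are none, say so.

(B, b4); (C, b5); (D, b3)

Row against b1: payoffs 4, 8, 7, 0 → best response B.
Row against b2: payoffs 0, 2, 6, 1 → best response C.
Row against b3: payoffs 3, 2, 4, 5 → best response D.
Row against b4: payoffs 5, 7, 0, 1 → best response B.
Row against b5: payoffs 5, 4, 6, 0 → best response C.
Column against A: payoffs 6, 7, 2, 1, 3 → best response b2.
Column against B: payoffs 8, 0, 4, 9, 1 → best response b4.
Column against C: payoffs 8, 4, 1, 3, 9 → best response b5.
Column against D: payoffs 1, 4, 8, 0, 6 → best response b3.
Mutual best responses: (B, b4); (C, b5); (D, b3).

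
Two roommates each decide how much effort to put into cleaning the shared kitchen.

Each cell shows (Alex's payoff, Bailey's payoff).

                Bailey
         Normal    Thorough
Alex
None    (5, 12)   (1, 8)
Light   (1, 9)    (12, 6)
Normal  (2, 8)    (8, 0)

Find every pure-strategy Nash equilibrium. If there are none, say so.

Mark each player's best response to every combination of opponents' strategies; a profile where every player is best-responding is a pure Nash equilibrium.
Alex against Normal: payoffs 5, 1, 2 → best response None.
Alex against Thorough: payoffs 1, 12, 8 → best response Light.
Bailey against None: payoffs 12, 8 → best response Normal.
Bailey against Light: payoffs 9, 6 → best response Normal.
Bailey against Normal: payoffs 8, 0 → best response Normal.
Mutual best responses: (None, Normal).

(None, Normal)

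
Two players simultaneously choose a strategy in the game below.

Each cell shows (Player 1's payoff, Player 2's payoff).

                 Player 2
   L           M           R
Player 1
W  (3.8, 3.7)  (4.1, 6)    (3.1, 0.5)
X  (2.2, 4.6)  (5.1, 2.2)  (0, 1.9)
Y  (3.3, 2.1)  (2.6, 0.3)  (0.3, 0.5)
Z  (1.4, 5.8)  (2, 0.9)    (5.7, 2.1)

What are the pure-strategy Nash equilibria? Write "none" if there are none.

No pure-strategy Nash equilibrium.

Player 1 against L: payoffs 3.8, 2.2, 3.3, 1.4 → best response W.
Player 1 against M: payoffs 4.1, 5.1, 2.6, 2 → best response X.
Player 1 against R: payoffs 3.1, 0, 0.3, 5.7 → best response Z.
Player 2 against W: payoffs 3.7, 6, 0.5 → best response M.
Player 2 against X: payoffs 4.6, 2.2, 1.9 → best response L.
Player 2 against Y: payoffs 2.1, 0.3, 0.5 → best response L.
Player 2 against Z: payoffs 5.8, 0.9, 2.1 → best response L.
No profile is a mutual best response for all players.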